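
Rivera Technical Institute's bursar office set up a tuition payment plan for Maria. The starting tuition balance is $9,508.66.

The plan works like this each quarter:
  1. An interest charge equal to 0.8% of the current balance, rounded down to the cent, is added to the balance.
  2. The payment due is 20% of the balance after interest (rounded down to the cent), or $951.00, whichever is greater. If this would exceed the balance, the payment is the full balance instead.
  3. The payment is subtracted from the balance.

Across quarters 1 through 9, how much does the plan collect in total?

# | Opening | Interest | Payment | End bal
1 | $9,508.66 | $76.06 | $1,916.94 | $7,667.78
2 | $7,667.78 | $61.34 | $1,545.82 | $6,183.30
3 | $6,183.30 | $49.46 | $1,246.55 | $4,986.21
4 | $4,986.21 | $39.88 | $1,005.21 | $4,020.88
5 | $4,020.88 | $32.16 | $951.00 | $3,102.04
6 | $3,102.04 | $24.81 | $951.00 | $2,175.85
7 | $2,175.85 | $17.40 | $951.00 | $1,242.25
8 | $1,242.25 | $9.93 | $951.00 | $301.18
9 | $301.18 | $2.40 | $303.58 | $0.00
Total paid: $9,822.10

$9,822.10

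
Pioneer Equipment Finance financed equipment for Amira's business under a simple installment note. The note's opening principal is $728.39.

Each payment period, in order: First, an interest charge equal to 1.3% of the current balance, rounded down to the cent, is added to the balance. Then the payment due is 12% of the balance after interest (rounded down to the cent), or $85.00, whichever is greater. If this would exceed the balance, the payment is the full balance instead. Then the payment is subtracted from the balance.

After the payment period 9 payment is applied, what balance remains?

$8.20

Payment period 1: $728.39 +$9.46 interest = $737.85; pay $88.54 → $649.31
Payment period 2: $649.31 +$8.44 interest = $657.75; pay $85.00 → $572.75
Payment period 3: $572.75 +$7.44 interest = $580.19; pay $85.00 → $495.19
Payment period 4: $495.19 +$6.43 interest = $501.62; pay $85.00 → $416.62
Payment period 5: $416.62 +$5.41 interest = $422.03; pay $85.00 → $337.03
Payment period 6: $337.03 +$4.38 interest = $341.41; pay $85.00 → $256.41
Payment period 7: $256.41 +$3.33 interest = $259.74; pay $85.00 → $174.74
Payment period 8: $174.74 +$2.27 interest = $177.01; pay $85.00 → $92.01
Payment period 9: $92.01 +$1.19 interest = $93.20; pay $85.00 → $8.20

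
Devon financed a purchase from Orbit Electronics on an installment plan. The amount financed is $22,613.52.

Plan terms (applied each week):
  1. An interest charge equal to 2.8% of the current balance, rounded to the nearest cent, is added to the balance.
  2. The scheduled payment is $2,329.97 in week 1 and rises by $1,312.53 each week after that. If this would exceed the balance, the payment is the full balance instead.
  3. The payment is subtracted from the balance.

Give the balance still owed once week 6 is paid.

$0.00

Week 1: $22,613.52 +$633.18 interest = $23,246.70; pay $2,329.97 → $20,916.73
Week 2: $20,916.73 +$585.67 interest = $21,502.40; pay $3,642.50 → $17,859.90
Week 3: $17,859.90 +$500.08 interest = $18,359.98; pay $4,955.03 → $13,404.95
Week 4: $13,404.95 +$375.34 interest = $13,780.29; pay $6,267.56 → $7,512.73
Week 5: $7,512.73 +$210.36 interest = $7,723.09; pay $7,580.09 → $143.00
Week 6: $143.00 +$4.00 interest = $147.00; pay $147.00 → $0.00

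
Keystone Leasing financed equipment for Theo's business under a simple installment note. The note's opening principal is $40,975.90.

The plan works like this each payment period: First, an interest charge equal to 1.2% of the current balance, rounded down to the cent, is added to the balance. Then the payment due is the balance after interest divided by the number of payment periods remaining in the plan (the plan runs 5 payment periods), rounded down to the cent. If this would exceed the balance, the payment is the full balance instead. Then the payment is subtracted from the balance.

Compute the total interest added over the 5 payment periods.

$1,498.92

Payment period 1: opening $40,975.90; interest $491.71 → $41,467.61; payment $8,293.52; balance $33,174.09
Payment period 2: opening $33,174.09; interest $398.08 → $33,572.17; payment $8,393.04; balance $25,179.13
Payment period 3: opening $25,179.13; interest $302.14 → $25,481.27; payment $8,493.75; balance $16,987.52
Payment period 4: opening $16,987.52; interest $203.85 → $17,191.37; payment $8,595.68; balance $8,595.69
Payment period 5: opening $8,595.69; interest $103.14 → $8,698.83; payment $8,698.83; balance $0.00
Total interest: $491.71 + $398.08 + $302.14 + $203.85 + $103.14 = $1,498.92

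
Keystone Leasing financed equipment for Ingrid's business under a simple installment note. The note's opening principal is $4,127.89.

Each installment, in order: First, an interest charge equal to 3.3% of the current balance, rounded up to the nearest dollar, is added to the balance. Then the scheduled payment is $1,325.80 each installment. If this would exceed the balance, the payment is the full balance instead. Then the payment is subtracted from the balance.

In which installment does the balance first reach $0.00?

4

Installment 1: opening $4,127.89; interest $137.00 → $4,264.89; payment $1,325.80; balance $2,939.09
Installment 2: opening $2,939.09; interest $97.00 → $3,036.09; payment $1,325.80; balance $1,710.29
Installment 3: opening $1,710.29; interest $57.00 → $1,767.29; payment $1,325.80; balance $441.49
Installment 4: opening $441.49; interest $15.00 → $456.49; payment $456.49; balance $0.00
Balance reaches $0.00 in installment 4.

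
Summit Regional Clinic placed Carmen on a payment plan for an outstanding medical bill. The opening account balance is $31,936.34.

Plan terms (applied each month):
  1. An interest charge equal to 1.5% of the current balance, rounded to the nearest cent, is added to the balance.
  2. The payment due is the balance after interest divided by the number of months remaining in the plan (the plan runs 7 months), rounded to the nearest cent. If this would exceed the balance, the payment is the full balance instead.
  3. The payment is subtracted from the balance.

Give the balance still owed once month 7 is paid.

Month 1: $31,936.34 +$479.05 interest = $32,415.39; pay $4,630.77 → $27,784.62
Month 2: $27,784.62 +$416.77 interest = $28,201.39; pay $4,700.23 → $23,501.16
Month 3: $23,501.16 +$352.52 interest = $23,853.68; pay $4,770.74 → $19,082.94
Month 4: $19,082.94 +$286.24 interest = $19,369.18; pay $4,842.30 → $14,526.88
Month 5: $14,526.88 +$217.90 interest = $14,744.78; pay $4,914.93 → $9,829.85
Month 6: $9,829.85 +$147.45 interest = $9,977.30; pay $4,988.65 → $4,988.65
Month 7: $4,988.65 +$74.83 interest = $5,063.48; pay $5,063.48 → $0.00

$0.00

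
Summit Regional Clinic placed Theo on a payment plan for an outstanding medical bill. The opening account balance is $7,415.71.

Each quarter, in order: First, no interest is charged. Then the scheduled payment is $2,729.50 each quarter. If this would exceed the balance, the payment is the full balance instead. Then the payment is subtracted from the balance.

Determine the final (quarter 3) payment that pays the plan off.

# | Opening | Payment | End bal
1 | $7,415.71 | $2,729.50 | $4,686.21
2 | $4,686.21 | $2,729.50 | $1,956.71
3 | $1,956.71 | $1,956.71 | $0.00

$1,956.71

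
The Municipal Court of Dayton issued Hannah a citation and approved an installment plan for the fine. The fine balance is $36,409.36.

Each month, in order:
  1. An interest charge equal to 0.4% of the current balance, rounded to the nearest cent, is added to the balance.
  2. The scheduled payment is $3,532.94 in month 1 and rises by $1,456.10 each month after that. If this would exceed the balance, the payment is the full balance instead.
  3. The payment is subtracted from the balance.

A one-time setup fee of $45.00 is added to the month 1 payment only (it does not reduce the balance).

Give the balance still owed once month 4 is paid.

$14,018.72

Month 1: $36,409.36 +$145.64 interest = $36,555.00; pay $3,532.94 (+ $45.00 fee) → $33,022.06
Month 2: $33,022.06 +$132.09 interest = $33,154.15; pay $4,989.04 → $28,165.11
Month 3: $28,165.11 +$112.66 interest = $28,277.77; pay $6,445.14 → $21,832.63
Month 4: $21,832.63 +$87.33 interest = $21,919.96; pay $7,901.24 → $14,018.72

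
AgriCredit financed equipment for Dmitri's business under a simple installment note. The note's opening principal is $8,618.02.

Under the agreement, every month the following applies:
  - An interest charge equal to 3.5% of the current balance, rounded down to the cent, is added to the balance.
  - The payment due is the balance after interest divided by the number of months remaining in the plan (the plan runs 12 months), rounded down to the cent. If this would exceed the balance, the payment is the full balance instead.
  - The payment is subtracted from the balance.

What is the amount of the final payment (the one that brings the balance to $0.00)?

$1,085.20

# | Opening | Interest | Payment | End bal
1 | $8,618.02 | $301.63 | $743.30 | $8,176.35
2 | $8,176.35 | $286.17 | $769.32 | $7,693.20
3 | $7,693.20 | $269.26 | $796.24 | $7,166.22
4 | $7,166.22 | $250.81 | $824.11 | $6,592.92
5 | $6,592.92 | $230.75 | $852.95 | $5,970.72
6 | $5,970.72 | $208.97 | $882.81 | $5,296.88
7 | $5,296.88 | $185.39 | $913.71 | $4,568.56
8 | $4,568.56 | $159.89 | $945.69 | $3,782.76
9 | $3,782.76 | $132.39 | $978.78 | $2,936.37
10 | $2,936.37 | $102.77 | $1,013.04 | $2,026.10
11 | $2,026.10 | $70.91 | $1,048.50 | $1,048.51
12 | $1,048.51 | $36.69 | $1,085.20 | $0.00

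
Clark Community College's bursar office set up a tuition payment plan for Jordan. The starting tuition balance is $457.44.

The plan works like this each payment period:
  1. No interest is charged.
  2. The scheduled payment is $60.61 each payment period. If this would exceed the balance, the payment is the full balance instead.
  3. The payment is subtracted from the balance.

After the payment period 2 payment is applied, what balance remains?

$336.22

# | Opening | Payment | End bal
1 | $457.44 | $60.61 | $396.83
2 | $396.83 | $60.61 | $336.22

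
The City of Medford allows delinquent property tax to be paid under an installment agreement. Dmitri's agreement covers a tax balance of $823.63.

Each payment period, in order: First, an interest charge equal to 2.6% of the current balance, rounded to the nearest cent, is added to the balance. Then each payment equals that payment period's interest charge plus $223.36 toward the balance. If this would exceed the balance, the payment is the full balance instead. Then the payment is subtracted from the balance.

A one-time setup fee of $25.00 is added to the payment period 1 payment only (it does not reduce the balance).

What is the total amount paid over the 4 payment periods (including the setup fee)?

$899.44

# | Opening | Interest | Payment | Fee | End bal
1 | $823.63 | $21.41 | $244.77 | $25.00 | $600.27
2 | $600.27 | $15.61 | $238.97 | — | $376.91
3 | $376.91 | $9.80 | $233.16 | — | $153.55
4 | $153.55 | $3.99 | $157.54 | — | $0.00
Total paid: $899.44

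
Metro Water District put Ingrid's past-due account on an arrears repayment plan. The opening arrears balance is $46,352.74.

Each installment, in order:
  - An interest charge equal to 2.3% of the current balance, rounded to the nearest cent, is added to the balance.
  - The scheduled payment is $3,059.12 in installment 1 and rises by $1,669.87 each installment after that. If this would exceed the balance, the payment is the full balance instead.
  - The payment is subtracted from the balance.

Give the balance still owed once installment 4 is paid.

$27,927.69

Installment 1: $46,352.74 +$1,066.11 interest = $47,418.85; pay $3,059.12 → $44,359.73
Installment 2: $44,359.73 +$1,020.27 interest = $45,380.00; pay $4,728.99 → $40,651.01
Installment 3: $40,651.01 +$934.97 interest = $41,585.98; pay $6,398.86 → $35,187.12
Installment 4: $35,187.12 +$809.30 interest = $35,996.42; pay $8,068.73 → $27,927.69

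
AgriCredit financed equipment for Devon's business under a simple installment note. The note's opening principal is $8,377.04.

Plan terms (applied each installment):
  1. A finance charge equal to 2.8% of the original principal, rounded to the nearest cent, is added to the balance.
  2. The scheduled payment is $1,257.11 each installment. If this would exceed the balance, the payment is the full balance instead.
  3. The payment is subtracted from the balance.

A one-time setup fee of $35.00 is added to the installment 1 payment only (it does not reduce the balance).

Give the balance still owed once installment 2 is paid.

$6,331.94

Installment 1: $8,377.04 +$234.56 interest = $8,611.60; pay $1,257.11 (+ $35.00 fee) → $7,354.49
Installment 2: $7,354.49 +$234.56 interest = $7,589.05; pay $1,257.11 → $6,331.94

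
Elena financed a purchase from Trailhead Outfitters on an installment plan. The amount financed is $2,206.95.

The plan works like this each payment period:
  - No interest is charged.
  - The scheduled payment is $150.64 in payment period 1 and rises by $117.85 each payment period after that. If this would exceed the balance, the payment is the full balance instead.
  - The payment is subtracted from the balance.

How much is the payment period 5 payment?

$622.04

# | Opening | Payment | End bal
1 | $2,206.95 | $150.64 | $2,056.31
2 | $2,056.31 | $268.49 | $1,787.82
3 | $1,787.82 | $386.34 | $1,401.48
4 | $1,401.48 | $504.19 | $897.29
5 | $897.29 | $622.04 | $275.25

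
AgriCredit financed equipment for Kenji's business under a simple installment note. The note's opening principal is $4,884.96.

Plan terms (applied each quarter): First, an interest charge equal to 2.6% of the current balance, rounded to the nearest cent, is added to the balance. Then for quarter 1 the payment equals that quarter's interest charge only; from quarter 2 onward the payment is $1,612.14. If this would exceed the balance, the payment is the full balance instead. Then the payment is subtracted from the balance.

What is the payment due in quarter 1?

$127.01

Quarter 1: $4,884.96 +$127.01 interest = $5,011.97; pay $127.01 → $4,884.96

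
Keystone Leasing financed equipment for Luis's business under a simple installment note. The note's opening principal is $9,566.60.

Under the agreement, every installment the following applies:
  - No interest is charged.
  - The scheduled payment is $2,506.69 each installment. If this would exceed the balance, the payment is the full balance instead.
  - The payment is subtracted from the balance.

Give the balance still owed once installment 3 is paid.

Installment 1: $9,566.60 − $2,506.69 → $7,059.91
Installment 2: $7,059.91 − $2,506.69 → $4,553.22
Installment 3: $4,553.22 − $2,506.69 → $2,046.53

$2,046.53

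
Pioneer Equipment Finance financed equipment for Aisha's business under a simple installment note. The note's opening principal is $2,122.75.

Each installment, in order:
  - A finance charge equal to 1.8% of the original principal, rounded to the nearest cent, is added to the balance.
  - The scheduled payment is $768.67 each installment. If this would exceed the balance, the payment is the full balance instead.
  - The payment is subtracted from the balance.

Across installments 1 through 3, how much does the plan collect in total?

$2,237.38

# | Opening | Interest | Payment | End bal
1 | $2,122.75 | $38.21 | $768.67 | $1,392.29
2 | $1,392.29 | $38.21 | $768.67 | $661.83
3 | $661.83 | $38.21 | $700.04 | $0.00
Total paid: $2,237.38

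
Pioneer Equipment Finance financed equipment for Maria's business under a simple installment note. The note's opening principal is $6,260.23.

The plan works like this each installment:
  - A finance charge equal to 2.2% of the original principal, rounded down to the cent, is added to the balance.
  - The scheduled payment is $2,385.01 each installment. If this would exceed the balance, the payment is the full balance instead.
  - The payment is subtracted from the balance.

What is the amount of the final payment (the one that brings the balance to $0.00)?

$1,903.37

Installment 1: opening $6,260.23; interest $137.72 → $6,397.95; payment $2,385.01; balance $4,012.94
Installment 2: opening $4,012.94; interest $137.72 → $4,150.66; payment $2,385.01; balance $1,765.65
Installment 3: opening $1,765.65; interest $137.72 → $1,903.37; payment $1,903.37; balance $0.00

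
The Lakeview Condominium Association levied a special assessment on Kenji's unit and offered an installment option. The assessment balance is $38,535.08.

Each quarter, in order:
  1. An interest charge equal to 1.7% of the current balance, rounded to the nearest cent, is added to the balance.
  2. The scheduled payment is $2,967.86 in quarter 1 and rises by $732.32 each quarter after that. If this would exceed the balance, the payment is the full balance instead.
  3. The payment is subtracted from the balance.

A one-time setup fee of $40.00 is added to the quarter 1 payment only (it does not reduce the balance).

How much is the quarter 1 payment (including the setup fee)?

# | Opening | Interest | Payment | Fee | End bal
1 | $38,535.08 | $655.10 | $2,967.86 | $40.00 | $36,222.32

$3,007.86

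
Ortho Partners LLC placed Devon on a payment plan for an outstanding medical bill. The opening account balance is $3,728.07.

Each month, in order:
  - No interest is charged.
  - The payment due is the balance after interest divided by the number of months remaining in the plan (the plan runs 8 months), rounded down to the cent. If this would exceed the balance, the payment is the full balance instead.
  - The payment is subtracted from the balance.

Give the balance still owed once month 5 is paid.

Month 1: opening $3,728.07; payment $466.00; balance $3,262.07
Month 2: opening $3,262.07; payment $466.01; balance $2,796.06
Month 3: opening $2,796.06; payment $466.01; balance $2,330.05
Month 4: opening $2,330.05; payment $466.01; balance $1,864.04
Month 5: opening $1,864.04; payment $466.01; balance $1,398.03

$1,398.03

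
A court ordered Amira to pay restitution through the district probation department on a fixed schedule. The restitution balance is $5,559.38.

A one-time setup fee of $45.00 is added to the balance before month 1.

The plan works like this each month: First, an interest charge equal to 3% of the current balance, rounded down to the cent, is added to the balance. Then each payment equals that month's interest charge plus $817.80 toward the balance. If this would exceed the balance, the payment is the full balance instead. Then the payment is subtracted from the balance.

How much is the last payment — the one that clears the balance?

Month 1: opening $5,604.38; interest $168.13 → $5,772.51; payment $985.93; balance $4,786.58
Month 2: opening $4,786.58; interest $143.59 → $4,930.17; payment $961.39; balance $3,968.78
Month 3: opening $3,968.78; interest $119.06 → $4,087.84; payment $936.86; balance $3,150.98
Month 4: opening $3,150.98; interest $94.52 → $3,245.50; payment $912.32; balance $2,333.18
Month 5: opening $2,333.18; interest $69.99 → $2,403.17; payment $887.79; balance $1,515.38
Month 6: opening $1,515.38; interest $45.46 → $1,560.84; payment $863.26; balance $697.58
Month 7: opening $697.58; interest $20.92 → $718.50; payment $718.50; balance $0.00

$718.50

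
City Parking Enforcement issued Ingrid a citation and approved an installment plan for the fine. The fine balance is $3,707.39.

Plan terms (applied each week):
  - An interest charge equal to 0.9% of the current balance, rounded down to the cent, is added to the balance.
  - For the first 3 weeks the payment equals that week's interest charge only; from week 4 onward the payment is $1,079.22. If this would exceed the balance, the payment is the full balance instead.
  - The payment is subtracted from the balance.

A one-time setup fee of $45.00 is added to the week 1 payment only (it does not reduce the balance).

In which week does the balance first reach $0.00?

# | Opening | Interest | Payment | Fee | End bal
1 | $3,707.39 | $33.36 | $33.36 | $45.00 | $3,707.39
2 | $3,707.39 | $33.36 | $33.36 | — | $3,707.39
3 | $3,707.39 | $33.36 | $33.36 | — | $3,707.39
4 | $3,707.39 | $33.36 | $1,079.22 | — | $2,661.53
5 | $2,661.53 | $23.95 | $1,079.22 | — | $1,606.26
6 | $1,606.26 | $14.45 | $1,079.22 | — | $541.49
7 | $541.49 | $4.87 | $546.36 | — | $0.00
Balance reaches $0.00 in week 7.

7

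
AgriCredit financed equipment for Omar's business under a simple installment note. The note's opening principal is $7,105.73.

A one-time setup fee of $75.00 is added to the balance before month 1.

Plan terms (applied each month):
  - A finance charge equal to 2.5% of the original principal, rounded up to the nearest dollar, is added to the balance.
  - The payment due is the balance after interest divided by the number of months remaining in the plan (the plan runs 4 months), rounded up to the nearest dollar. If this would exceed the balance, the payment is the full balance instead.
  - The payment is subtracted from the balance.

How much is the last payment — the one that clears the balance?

Month 1: opening $7,180.73; interest $178.00 → $7,358.73; payment $1,840.00; balance $5,518.73
Month 2: opening $5,518.73; interest $178.00 → $5,696.73; payment $1,899.00; balance $3,797.73
Month 3: opening $3,797.73; interest $178.00 → $3,975.73; payment $1,988.00; balance $1,987.73
Month 4: opening $1,987.73; interest $178.00 → $2,165.73; payment $2,165.73; balance $0.00

$2,165.73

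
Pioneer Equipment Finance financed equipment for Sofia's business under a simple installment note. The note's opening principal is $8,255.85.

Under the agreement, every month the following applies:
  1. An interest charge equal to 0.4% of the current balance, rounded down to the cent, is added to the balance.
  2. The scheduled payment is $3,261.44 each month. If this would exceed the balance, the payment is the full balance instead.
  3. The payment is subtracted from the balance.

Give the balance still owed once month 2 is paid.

Month 1: opening $8,255.85; interest $33.02 → $8,288.87; payment $3,261.44; balance $5,027.43
Month 2: opening $5,027.43; interest $20.10 → $5,047.53; payment $3,261.44; balance $1,786.09

$1,786.09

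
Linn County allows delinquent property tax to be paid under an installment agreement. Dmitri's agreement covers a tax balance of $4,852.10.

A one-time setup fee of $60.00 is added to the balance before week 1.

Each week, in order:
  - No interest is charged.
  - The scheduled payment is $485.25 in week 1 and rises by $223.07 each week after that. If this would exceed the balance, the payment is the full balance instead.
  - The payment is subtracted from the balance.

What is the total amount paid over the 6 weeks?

Week 1: $4,912.10 − $485.25 → $4,426.85
Week 2: $4,426.85 − $708.32 → $3,718.53
Week 3: $3,718.53 − $931.39 → $2,787.14
Week 4: $2,787.14 − $1,154.46 → $1,632.68
Week 5: $1,632.68 − $1,377.53 → $255.15
Week 6: $255.15 − $255.15 → $0.00
Total paid: $4,912.10

$4,912.10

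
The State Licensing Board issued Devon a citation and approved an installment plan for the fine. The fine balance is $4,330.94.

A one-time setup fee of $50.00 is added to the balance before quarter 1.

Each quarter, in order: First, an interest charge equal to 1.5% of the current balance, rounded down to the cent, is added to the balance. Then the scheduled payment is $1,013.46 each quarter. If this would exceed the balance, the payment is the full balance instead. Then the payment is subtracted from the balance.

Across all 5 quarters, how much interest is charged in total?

Quarter 1: $4,380.94 +$65.71 interest = $4,446.65; pay $1,013.46 → $3,433.19
Quarter 2: $3,433.19 +$51.49 interest = $3,484.68; pay $1,013.46 → $2,471.22
Quarter 3: $2,471.22 +$37.06 interest = $2,508.28; pay $1,013.46 → $1,494.82
Quarter 4: $1,494.82 +$22.42 interest = $1,517.24; pay $1,013.46 → $503.78
Quarter 5: $503.78 +$7.55 interest = $511.33; pay $511.33 → $0.00
Total interest: $65.71 + $51.49 + $37.06 + $22.42 + $7.55 = $184.23

$184.23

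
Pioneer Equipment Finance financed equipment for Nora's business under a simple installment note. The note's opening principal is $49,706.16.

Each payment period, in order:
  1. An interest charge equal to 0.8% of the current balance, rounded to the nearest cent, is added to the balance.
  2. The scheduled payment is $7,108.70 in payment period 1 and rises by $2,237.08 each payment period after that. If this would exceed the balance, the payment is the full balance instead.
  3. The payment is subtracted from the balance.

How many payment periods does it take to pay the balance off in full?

5

Payment period 1: opening $49,706.16; interest $397.65 → $50,103.81; payment $7,108.70; balance $42,995.11
Payment period 2: opening $42,995.11; interest $343.96 → $43,339.07; payment $9,345.78; balance $33,993.29
Payment period 3: opening $33,993.29; interest $271.95 → $34,265.24; payment $11,582.86; balance $22,682.38
Payment period 4: opening $22,682.38; interest $181.46 → $22,863.84; payment $13,819.94; balance $9,043.90
Payment period 5: opening $9,043.90; interest $72.35 → $9,116.25; payment $9,116.25; balance $0.00
Balance reaches $0.00 in payment period 5.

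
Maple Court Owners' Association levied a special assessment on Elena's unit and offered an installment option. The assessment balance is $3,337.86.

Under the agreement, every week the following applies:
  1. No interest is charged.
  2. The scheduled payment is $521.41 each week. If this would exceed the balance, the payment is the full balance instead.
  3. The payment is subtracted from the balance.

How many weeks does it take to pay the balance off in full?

Week 1: $3,337.86 − $521.41 → $2,816.45
Week 2: $2,816.45 − $521.41 → $2,295.04
Week 3: $2,295.04 − $521.41 → $1,773.63
Week 4: $1,773.63 − $521.41 → $1,252.22
Week 5: $1,252.22 − $521.41 → $730.81
Week 6: $730.81 − $521.41 → $209.40
Week 7: $209.40 − $209.40 → $0.00
Balance reaches $0.00 in week 7.

7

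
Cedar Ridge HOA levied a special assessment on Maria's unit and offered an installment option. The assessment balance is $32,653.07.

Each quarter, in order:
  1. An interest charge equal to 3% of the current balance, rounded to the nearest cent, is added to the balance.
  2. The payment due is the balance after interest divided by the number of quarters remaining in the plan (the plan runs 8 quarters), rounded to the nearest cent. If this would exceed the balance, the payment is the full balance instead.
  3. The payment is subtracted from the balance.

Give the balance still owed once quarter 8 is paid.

$0.00

Quarter 1: $32,653.07 +$979.59 interest = $33,632.66; pay $4,204.08 → $29,428.58
Quarter 2: $29,428.58 +$882.86 interest = $30,311.44; pay $4,330.21 → $25,981.23
Quarter 3: $25,981.23 +$779.44 interest = $26,760.67; pay $4,460.11 → $22,300.56
Quarter 4: $22,300.56 +$669.02 interest = $22,969.58; pay $4,593.92 → $18,375.66
Quarter 5: $18,375.66 +$551.27 interest = $18,926.93; pay $4,731.73 → $14,195.20
Quarter 6: $14,195.20 +$425.86 interest = $14,621.06; pay $4,873.69 → $9,747.37
Quarter 7: $9,747.37 +$292.42 interest = $10,039.79; pay $5,019.90 → $5,019.89
Quarter 8: $5,019.89 +$150.60 interest = $5,170.49; pay $5,170.49 → $0.00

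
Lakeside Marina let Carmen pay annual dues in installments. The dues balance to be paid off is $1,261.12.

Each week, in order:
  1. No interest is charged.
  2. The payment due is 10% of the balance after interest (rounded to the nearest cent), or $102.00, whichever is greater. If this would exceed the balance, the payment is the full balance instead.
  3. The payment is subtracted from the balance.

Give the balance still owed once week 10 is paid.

Week 1: opening $1,261.12; payment $126.11; balance $1,135.01
Week 2: opening $1,135.01; payment $113.50; balance $1,021.51
Week 3: opening $1,021.51; payment $102.15; balance $919.36
Week 4: opening $919.36; payment $102.00; balance $817.36
Week 5: opening $817.36; payment $102.00; balance $715.36
Week 6: opening $715.36; payment $102.00; balance $613.36
Week 7: opening $613.36; payment $102.00; balance $511.36
Week 8: opening $511.36; payment $102.00; balance $409.36
Week 9: opening $409.36; payment $102.00; balance $307.36
Week 10: opening $307.36; payment $102.00; balance $205.36

$205.36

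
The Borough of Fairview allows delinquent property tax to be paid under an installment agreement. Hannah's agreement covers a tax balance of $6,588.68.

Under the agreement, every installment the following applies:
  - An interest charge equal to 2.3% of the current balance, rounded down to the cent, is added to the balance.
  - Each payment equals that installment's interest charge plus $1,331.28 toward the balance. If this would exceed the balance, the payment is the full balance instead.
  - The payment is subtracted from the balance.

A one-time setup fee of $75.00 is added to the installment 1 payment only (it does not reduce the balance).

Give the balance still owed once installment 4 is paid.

Installment 1: $6,588.68 +$151.53 interest = $6,740.21; pay $1,482.81 (+ $75.00 fee) → $5,257.40
Installment 2: $5,257.40 +$120.92 interest = $5,378.32; pay $1,452.20 → $3,926.12
Installment 3: $3,926.12 +$90.30 interest = $4,016.42; pay $1,421.58 → $2,594.84
Installment 4: $2,594.84 +$59.68 interest = $2,654.52; pay $1,390.96 → $1,263.56

$1,263.56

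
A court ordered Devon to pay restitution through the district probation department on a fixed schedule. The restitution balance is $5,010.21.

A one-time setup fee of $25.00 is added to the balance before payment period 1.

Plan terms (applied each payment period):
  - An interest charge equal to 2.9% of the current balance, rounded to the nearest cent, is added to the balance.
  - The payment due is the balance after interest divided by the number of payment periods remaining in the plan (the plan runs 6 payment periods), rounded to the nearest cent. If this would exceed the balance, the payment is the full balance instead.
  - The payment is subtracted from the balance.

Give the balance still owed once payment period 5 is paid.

# | Opening | Interest | Payment | End bal
1 | $5,035.21 | $146.02 | $863.54 | $4,317.69
2 | $4,317.69 | $125.21 | $888.58 | $3,554.32
3 | $3,554.32 | $103.08 | $914.35 | $2,743.05
4 | $2,743.05 | $79.55 | $940.87 | $1,881.73
5 | $1,881.73 | $54.57 | $968.15 | $968.15

$968.15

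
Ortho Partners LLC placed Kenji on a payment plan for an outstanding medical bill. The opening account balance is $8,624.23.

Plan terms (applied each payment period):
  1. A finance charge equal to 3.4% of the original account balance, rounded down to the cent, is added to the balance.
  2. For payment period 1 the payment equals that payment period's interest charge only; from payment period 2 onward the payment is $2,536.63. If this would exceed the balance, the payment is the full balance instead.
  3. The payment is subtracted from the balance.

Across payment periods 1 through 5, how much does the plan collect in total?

$10,090.33

Payment period 1: opening $8,624.23; interest $293.22 → $8,917.45; payment $293.22; balance $8,624.23
Payment period 2: opening $8,624.23; interest $293.22 → $8,917.45; payment $2,536.63; balance $6,380.82
Payment period 3: opening $6,380.82; interest $293.22 → $6,674.04; payment $2,536.63; balance $4,137.41
Payment period 4: opening $4,137.41; interest $293.22 → $4,430.63; payment $2,536.63; balance $1,894.00
Payment period 5: opening $1,894.00; interest $293.22 → $2,187.22; payment $2,187.22; balance $0.00
Total paid: $10,090.33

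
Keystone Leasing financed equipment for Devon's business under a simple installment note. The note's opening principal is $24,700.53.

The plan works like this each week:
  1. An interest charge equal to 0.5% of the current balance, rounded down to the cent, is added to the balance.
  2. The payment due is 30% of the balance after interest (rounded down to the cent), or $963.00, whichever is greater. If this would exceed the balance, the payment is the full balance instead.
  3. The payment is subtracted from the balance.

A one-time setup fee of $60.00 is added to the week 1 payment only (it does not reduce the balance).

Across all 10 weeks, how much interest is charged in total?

# | Opening | Interest | Payment | Fee | End bal
1 | $24,700.53 | $123.50 | $7,447.20 | $60.00 | $17,376.83
2 | $17,376.83 | $86.88 | $5,239.11 | — | $12,224.60
3 | $12,224.60 | $61.12 | $3,685.71 | — | $8,600.01
4 | $8,600.01 | $43.00 | $2,592.90 | — | $6,050.11
5 | $6,050.11 | $30.25 | $1,824.10 | — | $4,256.26
6 | $4,256.26 | $21.28 | $1,283.26 | — | $2,994.28
7 | $2,994.28 | $14.97 | $963.00 | — | $2,046.25
8 | $2,046.25 | $10.23 | $963.00 | — | $1,093.48
9 | $1,093.48 | $5.46 | $963.00 | — | $135.94
10 | $135.94 | $0.67 | $136.61 | — | $0.00
Total interest: $123.50 + $86.88 + $61.12 + $43.00 + $30.25 + $21.28 + $14.97 + $10.23 + $5.46 + $0.67 = $397.36

$397.36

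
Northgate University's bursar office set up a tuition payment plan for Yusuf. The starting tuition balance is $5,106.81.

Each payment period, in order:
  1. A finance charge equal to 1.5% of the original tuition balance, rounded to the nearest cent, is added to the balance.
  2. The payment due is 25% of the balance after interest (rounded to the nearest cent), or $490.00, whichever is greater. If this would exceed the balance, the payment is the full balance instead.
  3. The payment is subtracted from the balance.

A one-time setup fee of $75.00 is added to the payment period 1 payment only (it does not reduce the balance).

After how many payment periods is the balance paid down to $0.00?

Payment period 1: opening $5,106.81; interest $76.60 → $5,183.41; payment $1,295.85 (+ $75.00 fee); balance $3,887.56
Payment period 2: opening $3,887.56; interest $76.60 → $3,964.16; payment $991.04; balance $2,973.12
Payment period 3: opening $2,973.12; interest $76.60 → $3,049.72; payment $762.43; balance $2,287.29
Payment period 4: opening $2,287.29; interest $76.60 → $2,363.89; payment $590.97; balance $1,772.92
Payment period 5: opening $1,772.92; interest $76.60 → $1,849.52; payment $490.00; balance $1,359.52
Payment period 6: opening $1,359.52; interest $76.60 → $1,436.12; payment $490.00; balance $946.12
Payment period 7: opening $946.12; interest $76.60 → $1,022.72; payment $490.00; balance $532.72
Payment period 8: opening $532.72; interest $76.60 → $609.32; payment $490.00; balance $119.32
Payment period 9: opening $119.32; interest $76.60 → $195.92; payment $195.92; balance $0.00
Balance reaches $0.00 in payment period 9.

9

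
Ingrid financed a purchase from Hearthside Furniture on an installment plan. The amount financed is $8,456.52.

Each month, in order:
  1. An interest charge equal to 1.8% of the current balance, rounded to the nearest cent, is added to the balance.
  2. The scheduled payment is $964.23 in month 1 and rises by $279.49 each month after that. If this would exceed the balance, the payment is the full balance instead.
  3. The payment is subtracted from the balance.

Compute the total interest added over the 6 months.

Month 1: opening $8,456.52; interest $152.22 → $8,608.74; payment $964.23; balance $7,644.51
Month 2: opening $7,644.51; interest $137.60 → $7,782.11; payment $1,243.72; balance $6,538.39
Month 3: opening $6,538.39; interest $117.69 → $6,656.08; payment $1,523.21; balance $5,132.87
Month 4: opening $5,132.87; interest $92.39 → $5,225.26; payment $1,802.70; balance $3,422.56
Month 5: opening $3,422.56; interest $61.61 → $3,484.17; payment $2,082.19; balance $1,401.98
Month 6: opening $1,401.98; interest $25.24 → $1,427.22; payment $1,427.22; balance $0.00
Total interest: $152.22 + $137.60 + $117.69 + $92.39 + $61.61 + $25.24 = $586.75

$586.75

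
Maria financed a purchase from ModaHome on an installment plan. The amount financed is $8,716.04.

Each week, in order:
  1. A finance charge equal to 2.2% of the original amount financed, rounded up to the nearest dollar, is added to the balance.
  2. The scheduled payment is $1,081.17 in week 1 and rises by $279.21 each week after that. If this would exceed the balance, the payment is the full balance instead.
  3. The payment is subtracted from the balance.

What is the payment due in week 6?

$1,670.09

Week 1: opening $8,716.04; interest $192.00 → $8,908.04; payment $1,081.17; balance $7,826.87
Week 2: opening $7,826.87; interest $192.00 → $8,018.87; payment $1,360.38; balance $6,658.49
Week 3: opening $6,658.49; interest $192.00 → $6,850.49; payment $1,639.59; balance $5,210.90
Week 4: opening $5,210.90; interest $192.00 → $5,402.90; payment $1,918.80; balance $3,484.10
Week 5: opening $3,484.10; interest $192.00 → $3,676.10; payment $2,198.01; balance $1,478.09
Week 6: opening $1,478.09; interest $192.00 → $1,670.09; payment $1,670.09; balance $0.00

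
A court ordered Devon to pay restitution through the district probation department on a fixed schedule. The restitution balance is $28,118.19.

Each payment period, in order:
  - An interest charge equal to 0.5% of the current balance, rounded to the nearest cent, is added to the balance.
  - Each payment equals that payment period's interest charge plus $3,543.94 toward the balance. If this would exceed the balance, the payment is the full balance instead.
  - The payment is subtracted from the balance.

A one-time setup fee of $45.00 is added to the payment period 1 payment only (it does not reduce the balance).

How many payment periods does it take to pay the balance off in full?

# | Opening | Interest | Payment | Fee | End bal
1 | $28,118.19 | $140.59 | $3,684.53 | $45.00 | $24,574.25
2 | $24,574.25 | $122.87 | $3,666.81 | — | $21,030.31
3 | $21,030.31 | $105.15 | $3,649.09 | — | $17,486.37
4 | $17,486.37 | $87.43 | $3,631.37 | — | $13,942.43
5 | $13,942.43 | $69.71 | $3,613.65 | — | $10,398.49
6 | $10,398.49 | $51.99 | $3,595.93 | — | $6,854.55
7 | $6,854.55 | $34.27 | $3,578.21 | — | $3,310.61
8 | $3,310.61 | $16.55 | $3,327.16 | — | $0.00
Balance reaches $0.00 in payment period 8.

8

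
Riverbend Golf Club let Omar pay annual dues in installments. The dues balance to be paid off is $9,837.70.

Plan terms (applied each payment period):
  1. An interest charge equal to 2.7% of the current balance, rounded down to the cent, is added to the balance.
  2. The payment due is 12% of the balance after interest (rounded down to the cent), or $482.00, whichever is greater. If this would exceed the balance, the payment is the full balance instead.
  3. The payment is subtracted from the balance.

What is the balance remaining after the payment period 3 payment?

Payment period 1: $9,837.70 +$265.61 interest = $10,103.31; pay $1,212.39 → $8,890.92
Payment period 2: $8,890.92 +$240.05 interest = $9,130.97; pay $1,095.71 → $8,035.26
Payment period 3: $8,035.26 +$216.95 interest = $8,252.21; pay $990.26 → $7,261.95

$7,261.95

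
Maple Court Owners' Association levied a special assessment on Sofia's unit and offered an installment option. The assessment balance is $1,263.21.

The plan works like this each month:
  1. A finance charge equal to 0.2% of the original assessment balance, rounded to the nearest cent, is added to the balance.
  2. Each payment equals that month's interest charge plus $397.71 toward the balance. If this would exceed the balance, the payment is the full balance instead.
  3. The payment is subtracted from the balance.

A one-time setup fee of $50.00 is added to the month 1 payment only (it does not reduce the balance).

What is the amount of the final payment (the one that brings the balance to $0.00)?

Month 1: $1,263.21 +$2.53 interest = $1,265.74; pay $400.24 (+ $50.00 fee) → $865.50
Month 2: $865.50 +$2.53 interest = $868.03; pay $400.24 → $467.79
Month 3: $467.79 +$2.53 interest = $470.32; pay $400.24 → $70.08
Month 4: $70.08 +$2.53 interest = $72.61; pay $72.61 → $0.00

$72.61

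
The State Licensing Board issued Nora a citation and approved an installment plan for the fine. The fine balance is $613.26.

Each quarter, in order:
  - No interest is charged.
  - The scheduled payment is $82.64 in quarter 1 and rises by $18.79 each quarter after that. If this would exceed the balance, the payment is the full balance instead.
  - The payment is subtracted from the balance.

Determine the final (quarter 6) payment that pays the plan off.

$12.16

Quarter 1: opening $613.26; payment $82.64; balance $530.62
Quarter 2: opening $530.62; payment $101.43; balance $429.19
Quarter 3: opening $429.19; payment $120.22; balance $308.97
Quarter 4: opening $308.97; payment $139.01; balance $169.96
Quarter 5: opening $169.96; payment $157.80; balance $12.16
Quarter 6: opening $12.16; payment $12.16; balance $0.00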